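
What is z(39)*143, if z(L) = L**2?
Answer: 217503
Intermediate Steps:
z(39)*143 = 39**2*143 = 1521*143 = 217503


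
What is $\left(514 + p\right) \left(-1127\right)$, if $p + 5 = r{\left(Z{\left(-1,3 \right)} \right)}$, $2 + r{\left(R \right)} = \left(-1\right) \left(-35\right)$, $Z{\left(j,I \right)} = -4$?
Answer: $-610834$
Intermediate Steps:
$r{\left(R \right)} = 33$ ($r{\left(R \right)} = -2 - -35 = -2 + 35 = 33$)
$p = 28$ ($p = -5 + 33 = 28$)
$\left(514 + p\right) \left(-1127\right) = \left(514 + 28\right) \left(-1127\right) = 542 \left(-1127\right) = -610834$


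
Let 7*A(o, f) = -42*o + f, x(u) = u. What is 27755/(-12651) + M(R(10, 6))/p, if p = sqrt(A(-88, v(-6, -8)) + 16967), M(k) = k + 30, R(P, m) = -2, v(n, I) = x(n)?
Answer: -27755/12651 + 28*sqrt(857213)/122459 ≈ -1.9822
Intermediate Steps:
v(n, I) = n
M(k) = 30 + k
A(o, f) = -6*o + f/7 (A(o, f) = (-42*o + f)/7 = (f - 42*o)/7 = -6*o + f/7)
p = sqrt(857213)/7 (p = sqrt((-6*(-88) + (1/7)*(-6)) + 16967) = sqrt((528 - 6/7) + 16967) = sqrt(3690/7 + 16967) = sqrt(122459/7) = sqrt(857213)/7 ≈ 132.27)
27755/(-12651) + M(R(10, 6))/p = 27755/(-12651) + (30 - 2)/((sqrt(857213)/7)) = 27755*(-1/12651) + 28*(sqrt(857213)/122459) = -27755/12651 + 28*sqrt(857213)/122459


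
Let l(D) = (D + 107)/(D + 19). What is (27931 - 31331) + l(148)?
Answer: -567545/167 ≈ -3398.5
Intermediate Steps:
l(D) = (107 + D)/(19 + D)
(27931 - 31331) + l(148) = (27931 - 31331) + (107 + 148)/(19 + 148) = -3400 + 255/167 = -567545/167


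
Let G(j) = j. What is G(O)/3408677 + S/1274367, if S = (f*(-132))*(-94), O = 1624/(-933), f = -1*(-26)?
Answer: 341995582193240/1350954605044749 ≈ 0.25315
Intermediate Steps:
f = 26
O = -1624/933 (O = 1624*(-1/933) = -1624/933 ≈ -1.7406)
S = 322608 (S = (26*(-132))*(-94) = -3432*(-94) = 322608)
G(O)/3408677 + S/1274367 = -1624/933/3408677 + 322608/1274367 = -1624/933*1/3408677 + 322608*(1/1274367) = -1624/3180295641 + 107536/424789 = 341995582193240/1350954605044749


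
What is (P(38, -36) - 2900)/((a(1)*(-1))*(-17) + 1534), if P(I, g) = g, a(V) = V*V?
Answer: -2936/1551 ≈ -1.8930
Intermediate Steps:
a(V) = V**2
(P(38, -36) - 2900)/((a(1)*(-1))*(-17) + 1534) = (-36 - 2900)/((1**2*(-1))*(-17) + 1534) = -2936/((1*(-1))*(-17) + 1534) = -2936/(-1*(-17) + 1534) = -2936/(17 + 1534) = -2936/1551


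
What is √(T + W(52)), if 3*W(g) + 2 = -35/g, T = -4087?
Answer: I*√24870729/78 ≈ 63.937*I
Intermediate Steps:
W(g) = -⅔ - 35/(3*g) (W(g) = -⅔ + (-35/g)/3 = -⅔ - 35/(3*g))
√(T + W(52)) = √(-4087 + (⅓)*(-35 - 2*52)/52) = √(-4087 + (⅓)*(1/52)*(-35 - 104)) = √(-4087 + (⅓)*(1/52)*(-139)) = √(-4087 - 139/156) = √(-637711/156) = I*√24870729/78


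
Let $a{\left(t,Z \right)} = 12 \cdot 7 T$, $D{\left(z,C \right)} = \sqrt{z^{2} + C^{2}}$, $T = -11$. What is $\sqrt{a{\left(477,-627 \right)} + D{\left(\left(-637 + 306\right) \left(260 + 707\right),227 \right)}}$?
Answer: $\sqrt{-924 + \sqrt{102449337458}} \approx 564.94$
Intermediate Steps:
$D{\left(z,C \right)} = \sqrt{C^{2} + z^{2}}$
$a{\left(t,Z \right)} = -924$ ($a{\left(t,Z \right)} = 12 \cdot 7 \left(-11\right) = 84 \left(-11\right) = -924$)
$\sqrt{a{\left(477,-627 \right)} + D{\left(\left(-637 + 306\right) \left(260 + 707\right),227 \right)}} = \sqrt{-924 + \sqrt{227^{2} + \left(\left(-637 + 306\right) \left(260 + 707\right)\right)^{2}}} = \sqrt{-924 + \sqrt{51529 + \left(\left(-331\right) 967\right)^{2}}} = \sqrt{-924 + \sqrt{51529 + \left(-320077\right)^{2}}} = \sqrt{-924 + \sqrt{51529 + 102449285929}} = \sqrt{-924 + \sqrt{102449337458}}$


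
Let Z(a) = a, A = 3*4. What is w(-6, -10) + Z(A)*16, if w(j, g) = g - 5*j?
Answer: 212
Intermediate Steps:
A = 12
w(-6, -10) + Z(A)*16 = (-10 - 5*(-6)) + 12*16 = (-10 + 30) + 192 = 20 + 192 = 212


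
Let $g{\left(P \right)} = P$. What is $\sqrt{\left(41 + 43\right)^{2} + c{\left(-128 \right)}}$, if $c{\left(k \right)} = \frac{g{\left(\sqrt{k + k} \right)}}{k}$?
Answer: $\frac{\sqrt{112896 - 2 i}}{4} \approx 84.0 - 0.00074405 i$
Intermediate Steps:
$c{\left(k \right)} = \frac{\sqrt{2}}{\sqrt{k}}$ ($c{\left(k \right)} = \frac{\sqrt{k + k}}{k} = \frac{\sqrt{2 k}}{k} = \frac{\sqrt{2} \sqrt{k}}{k} = \frac{\sqrt{2}}{\sqrt{k}}$)
$\sqrt{\left(41 + 43\right)^{2} + c{\left(-128 \right)}} = \sqrt{\left(41 + 43\right)^{2} + \frac{\sqrt{2}}{8 i \sqrt{2}}} = \sqrt{84^{2} + \sqrt{2} \left(- \frac{i \sqrt{2}}{16}\right)} = \sqrt{7056 - \frac{i}{8}}$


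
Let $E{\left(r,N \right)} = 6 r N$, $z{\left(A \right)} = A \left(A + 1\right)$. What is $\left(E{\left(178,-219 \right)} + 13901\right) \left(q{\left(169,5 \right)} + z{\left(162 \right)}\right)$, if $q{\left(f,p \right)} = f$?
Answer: $-5846260825$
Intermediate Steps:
$z{\left(A \right)} = A \left(1 + A\right)$
$E{\left(r,N \right)} = 6 N r$
$\left(E{\left(178,-219 \right)} + 13901\right) \left(q{\left(169,5 \right)} + z{\left(162 \right)}\right) = \left(6 \left(-219\right) 178 + 13901\right) \left(169 + 162 \left(1 + 162\right)\right) = \left(-233892 + 13901\right) \left(169 + 162 \cdot 163\right) = - 219991 \left(169 + 26406\right) = \left(-219991\right) 26575 = -5846260825$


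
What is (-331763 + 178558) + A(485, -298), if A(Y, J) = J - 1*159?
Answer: -153662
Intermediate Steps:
A(Y, J) = -159 + J (A(Y, J) = J - 159 = -159 + J)
(-331763 + 178558) + A(485, -298) = (-331763 + 178558) + (-159 - 298) = -153205 - 457 = -153662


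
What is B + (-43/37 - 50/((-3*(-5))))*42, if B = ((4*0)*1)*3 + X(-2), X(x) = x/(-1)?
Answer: -6912/37 ≈ -186.81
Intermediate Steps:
X(x) = -x (X(x) = x*(-1) = -x)
B = 2 (B = ((4*0)*1)*3 - 1*(-2) = (0*1)*3 + 2 = 0*3 + 2 = 0 + 2 = 2)
B + (-43/37 - 50/((-3*(-5))))*42 = 2 + (-43/37 - 50/((-3*(-5))))*42 = 2 + (-43*1/37 - 50/15)*42 = 2 + (-43/37 - 50*1/15)*42 = 2 + (-43/37 - 10/3)*42 = 2 - 499/111*42 = 2 - 6986/37 = -6912/37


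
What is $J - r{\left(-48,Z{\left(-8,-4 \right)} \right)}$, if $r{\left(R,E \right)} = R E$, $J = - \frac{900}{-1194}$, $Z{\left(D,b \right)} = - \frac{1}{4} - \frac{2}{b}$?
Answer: $\frac{2538}{199} \approx 12.754$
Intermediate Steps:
$Z{\left(D,b \right)} = - \frac{1}{4} - \frac{2}{b}$ ($Z{\left(D,b \right)} = \left(-1\right) \frac{1}{4} - \frac{2}{b} = - \frac{1}{4} - \frac{2}{b}$)
$J = \frac{150}{199}$ ($J = \left(-900\right) \left(- \frac{1}{1194}\right) = \frac{150}{199} \approx 0.75377$)
$r{\left(R,E \right)} = E R$
$J - r{\left(-48,Z{\left(-8,-4 \right)} \right)} = \frac{150}{199} - \frac{-8 - -4}{4 \left(-4\right)} \left(-48\right) = \frac{150}{199} - \frac{1}{4} \left(- \frac{1}{4}\right) \left(-8 + 4\right) \left(-48\right) = \frac{150}{199} - \frac{1}{4} \left(- \frac{1}{4}\right) \left(-4\right) \left(-48\right) = \frac{150}{199} - \frac{1}{4} \left(-48\right) = \frac{150}{199} - -12 = \frac{150}{199} + 12 = \frac{2538}{199}$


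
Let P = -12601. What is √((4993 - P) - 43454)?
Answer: 2*I*√6465 ≈ 160.81*I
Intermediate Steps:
√((4993 - P) - 43454) = √((4993 - 1*(-12601)) - 43454) = √((4993 + 12601) - 43454) = √(17594 - 43454) = √(-25860) = 2*I*√6465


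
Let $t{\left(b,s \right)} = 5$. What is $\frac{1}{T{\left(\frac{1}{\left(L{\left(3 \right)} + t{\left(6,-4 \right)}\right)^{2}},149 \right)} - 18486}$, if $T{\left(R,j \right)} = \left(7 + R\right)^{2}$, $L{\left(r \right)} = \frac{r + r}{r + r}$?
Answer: $- \frac{1296}{23893847} \approx -5.424 \cdot 10^{-5}$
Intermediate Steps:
$L{\left(r \right)} = 1$ ($L{\left(r \right)} = \frac{2 r}{2 r} = 2 r \frac{1}{2 r} = 1$)
$\frac{1}{T{\left(\frac{1}{\left(L{\left(3 \right)} + t{\left(6,-4 \right)}\right)^{2}},149 \right)} - 18486} = \frac{1}{\left(7 + \frac{1}{\left(1 + 5\right)^{2}}\right)^{2} - 18486} = \frac{1}{\left(7 + \frac{1}{6^{2}}\right)^{2} - 18486} = \frac{1}{\left(7 + \frac{1}{36}\right)^{2} - 18486} = \frac{1}{\left(\frac{253}{36}\right)^{2} - 18486} = \frac{1}{\frac{64009}{1296} - 18486} = \frac{1}{- \frac{23893847}{1296}} = - \frac{1296}{23893847}$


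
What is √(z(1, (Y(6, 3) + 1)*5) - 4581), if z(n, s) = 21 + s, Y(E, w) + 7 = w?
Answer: 5*I*√183 ≈ 67.639*I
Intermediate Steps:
Y(E, w) = -7 + w
√(z(1, (Y(6, 3) + 1)*5) - 4581) = √((21 + ((-7 + 3) + 1)*5) - 4581) = √((21 + (-4 + 1)*5) - 4581) = √((21 - 3*5) - 4581) = √((21 - 15) - 4581) = √(6 - 4581) = √(-4575) = 5*I*√183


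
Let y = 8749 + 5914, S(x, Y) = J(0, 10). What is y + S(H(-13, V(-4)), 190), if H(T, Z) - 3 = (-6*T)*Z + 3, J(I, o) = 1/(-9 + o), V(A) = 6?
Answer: 14664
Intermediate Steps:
H(T, Z) = 6 - 6*T*Z (H(T, Z) = 3 + ((-6*T)*Z + 3) = 3 + (-6*T*Z + 3) = 3 + (3 - 6*T*Z) = 6 - 6*T*Z)
S(x, Y) = 1 (S(x, Y) = 1/(-9 + 10) = 1/1 = 1)
y = 14663
y + S(H(-13, V(-4)), 190) = 14663 + 1 = 14664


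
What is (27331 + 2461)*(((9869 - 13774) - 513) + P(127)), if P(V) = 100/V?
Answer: -16712894912/127 ≈ -1.3160e+8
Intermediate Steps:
(27331 + 2461)*(((9869 - 13774) - 513) + P(127)) = (27331 + 2461)*(((9869 - 13774) - 513) + 100/127) = 29792*((-3905 - 513) + 100*(1/127)) = 29792*(-4418 + 100/127) = 29792*(-560986/127) = -16712894912/127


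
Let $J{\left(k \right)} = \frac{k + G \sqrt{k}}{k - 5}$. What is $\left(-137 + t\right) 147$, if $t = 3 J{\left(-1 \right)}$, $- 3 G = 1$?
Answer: $- \frac{40131}{2} + \frac{49 i}{2} \approx -20066.0 + 24.5 i$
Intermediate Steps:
$G = - \frac{1}{3}$ ($G = \left(- \frac{1}{3}\right) 1 = - \frac{1}{3} \approx -0.33333$)
$J{\left(k \right)} = \frac{k - \frac{\sqrt{k}}{3}}{-5 + k}$ ($J{\left(k \right)} = \frac{k - \frac{\sqrt{k}}{3}}{k - 5} = \frac{k - \frac{\sqrt{k}}{3}}{-5 + k}$)
$t = \frac{1}{2} + \frac{i}{6}$ ($t = 3 \frac{-1 - \frac{\sqrt{-1}}{3}}{-5 - 1} = 3 \frac{-1 - \frac{i}{3}}{-6} = 3 \left(- \frac{-1 - \frac{i}{3}}{6}\right) = 3 \left(\frac{1}{6} + \frac{i}{18}\right) = \frac{1}{2} + \frac{i}{6} \approx 0.5 + 0.16667 i$)
$\left(-137 + t\right) 147 = \left(-137 + \left(\frac{1}{2} + \frac{i}{6}\right)\right) 147 = \left(- \frac{273}{2} + \frac{i}{6}\right) 147 = - \frac{40131}{2} + \frac{49 i}{2}$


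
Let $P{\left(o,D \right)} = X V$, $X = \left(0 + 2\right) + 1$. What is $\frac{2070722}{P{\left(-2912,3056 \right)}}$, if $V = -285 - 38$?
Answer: $- \frac{2070722}{969} \approx -2137.0$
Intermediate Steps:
$X = 3$ ($X = 2 + 1 = 3$)
$V = -323$
$P{\left(o,D \right)} = -969$ ($P{\left(o,D \right)} = 3 \left(-323\right) = -969$)
$\frac{2070722}{P{\left(-2912,3056 \right)}} = \frac{2070722}{-969} = 2070722 \left(- \frac{1}{969}\right) = - \frac{2070722}{969}$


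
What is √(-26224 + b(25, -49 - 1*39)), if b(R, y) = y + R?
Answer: I*√26287 ≈ 162.13*I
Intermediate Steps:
b(R, y) = R + y
√(-26224 + b(25, -49 - 1*39)) = √(-26224 + (25 + (-49 - 1*39))) = √(-26224 + (25 + (-49 - 39))) = √(-26224 + (25 - 88)) = √(-26224 - 63) = √(-26287) = I*√26287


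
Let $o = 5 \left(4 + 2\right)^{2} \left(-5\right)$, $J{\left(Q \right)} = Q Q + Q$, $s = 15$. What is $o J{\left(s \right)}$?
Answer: $-216000$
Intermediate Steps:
$J{\left(Q \right)} = Q + Q^{2}$ ($J{\left(Q \right)} = Q^{2} + Q = Q + Q^{2}$)
$o = -900$ ($o = 5 \cdot 6^{2} \left(-5\right) = 5 \cdot 36 \left(-5\right) = 180 \left(-5\right) = -900$)
$o J{\left(s \right)} = - 900 \cdot 15 \left(1 + 15\right) = - 900 \cdot 15 \cdot 16 = \left(-900\right) 240 = -216000$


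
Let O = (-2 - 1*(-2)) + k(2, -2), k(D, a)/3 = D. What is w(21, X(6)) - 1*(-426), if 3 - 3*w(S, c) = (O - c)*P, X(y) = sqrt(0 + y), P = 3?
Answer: 421 + sqrt(6) ≈ 423.45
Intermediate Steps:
k(D, a) = 3*D
O = 6 (O = (-2 - 1*(-2)) + 3*2 = (-2 + 2) + 6 = 0 + 6 = 6)
X(y) = sqrt(y)
w(S, c) = -5 + c (w(S, c) = 1 - (6 - c)*3/3 = 1 - (18 - 3*c)/3 = 1 + (-6 + c) = -5 + c)
w(21, X(6)) - 1*(-426) = (-5 + sqrt(6)) - 1*(-426) = (-5 + sqrt(6)) + 426 = 421 + sqrt(6)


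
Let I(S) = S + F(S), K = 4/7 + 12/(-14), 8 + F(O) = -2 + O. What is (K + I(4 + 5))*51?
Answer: 2754/7 ≈ 393.43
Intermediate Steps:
F(O) = -10 + O (F(O) = -8 + (-2 + O) = -10 + O)
K = -2/7 (K = 4*(1/7) + 12*(-1/14) = 4/7 - 6/7 = -2/7 ≈ -0.28571)
I(S) = -10 + 2*S (I(S) = S + (-10 + S) = -10 + 2*S)
(K + I(4 + 5))*51 = (-2/7 + (-10 + 2*(4 + 5)))*51 = (-2/7 + (-10 + 2*9))*51 = (-2/7 + (-10 + 18))*51 = (-2/7 + 8)*51 = (54/7)*51 = 2754/7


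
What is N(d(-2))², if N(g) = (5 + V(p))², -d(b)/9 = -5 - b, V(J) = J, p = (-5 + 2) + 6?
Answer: 4096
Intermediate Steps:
p = 3 (p = -3 + 6 = 3)
d(b) = 45 + 9*b (d(b) = -9*(-5 - b) = 45 + 9*b)
N(g) = 64 (N(g) = (5 + 3)² = 8² = 64)
N(d(-2))² = 64² = 4096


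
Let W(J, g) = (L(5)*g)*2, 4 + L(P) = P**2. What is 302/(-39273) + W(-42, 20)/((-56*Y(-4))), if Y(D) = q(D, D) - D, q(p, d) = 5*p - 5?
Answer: 194251/274911 ≈ 0.70660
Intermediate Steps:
q(p, d) = -5 + 5*p
L(P) = -4 + P**2
Y(D) = -5 + 4*D (Y(D) = (-5 + 5*D) - D = -5 + 4*D)
W(J, g) = 42*g (W(J, g) = ((-4 + 5**2)*g)*2 = ((-4 + 25)*g)*2 = (21*g)*2 = 42*g)
302/(-39273) + W(-42, 20)/((-56*Y(-4))) = 302/(-39273) + (42*20)/((-56*(-5 + 4*(-4)))) = 302*(-1/39273) + 840/((-56*(-5 - 16))) = -302/39273 + 840/((-56*(-21))) = -302/39273 + 840/1176 = -302/39273 + 840*(1/1176) = -302/39273 + 5/7 = 194251/274911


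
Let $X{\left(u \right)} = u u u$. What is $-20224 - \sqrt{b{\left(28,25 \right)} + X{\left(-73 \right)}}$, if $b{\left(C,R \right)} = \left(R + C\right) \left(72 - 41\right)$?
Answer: $-20224 - i \sqrt{387374} \approx -20224.0 - 622.39 i$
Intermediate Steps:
$X{\left(u \right)} = u^{3}$ ($X{\left(u \right)} = u^{2} u = u^{3}$)
$b{\left(C,R \right)} = 31 C + 31 R$ ($b{\left(C,R \right)} = \left(C + R\right) 31 = 31 C + 31 R$)
$-20224 - \sqrt{b{\left(28,25 \right)} + X{\left(-73 \right)}} = -20224 - \sqrt{\left(31 \cdot 28 + 31 \cdot 25\right) + \left(-73\right)^{3}} = -20224 - \sqrt{\left(868 + 775\right) - 389017} = -20224 - \sqrt{1643 - 389017} = -20224 - \sqrt{-387374} = -20224 - i \sqrt{387374}$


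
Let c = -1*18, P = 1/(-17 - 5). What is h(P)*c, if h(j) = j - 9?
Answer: 1791/11 ≈ 162.82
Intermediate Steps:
P = -1/22 (P = 1/(-22) = -1/22 ≈ -0.045455)
h(j) = -9 + j
c = -18
h(P)*c = (-9 - 1/22)*(-18) = -199/22*(-18) = 1791/11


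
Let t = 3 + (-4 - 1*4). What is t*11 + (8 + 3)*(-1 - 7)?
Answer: -143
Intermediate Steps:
t = -5 (t = 3 + (-4 - 4) = 3 - 8 = -5)
t*11 + (8 + 3)*(-1 - 7) = -5*11 + (8 + 3)*(-1 - 7) = -55 + 11*(-8) = -55 - 88 = -143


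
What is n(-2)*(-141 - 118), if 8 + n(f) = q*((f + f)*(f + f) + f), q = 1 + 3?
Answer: -12432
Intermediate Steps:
q = 4
n(f) = -8 + 4*f + 16*f² (n(f) = -8 + 4*((f + f)*(f + f) + f) = -8 + 4*((2*f)*(2*f) + f) = -8 + 4*(4*f² + f) = -8 + 4*(f + 4*f²) = -8 + (4*f + 16*f²) = -8 + 4*f + 16*f²)
n(-2)*(-141 - 118) = (-8 + 4*(-2) + 16*(-2)²)*(-141 - 118) = (-8 - 8 + 16*4)*(-259) = (-8 - 8 + 64)*(-259) = 48*(-259) = -12432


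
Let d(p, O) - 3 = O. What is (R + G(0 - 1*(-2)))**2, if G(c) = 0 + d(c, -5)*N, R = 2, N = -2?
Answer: 36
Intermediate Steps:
d(p, O) = 3 + O
G(c) = 4 (G(c) = 0 + (3 - 5)*(-2) = 0 - 2*(-2) = 0 + 4 = 4)
(R + G(0 - 1*(-2)))**2 = (2 + 4)**2 = 6**2 = 36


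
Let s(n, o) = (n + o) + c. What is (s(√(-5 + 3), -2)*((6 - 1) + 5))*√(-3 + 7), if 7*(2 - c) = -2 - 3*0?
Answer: 40/7 + 20*I*√2 ≈ 5.7143 + 28.284*I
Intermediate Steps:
c = 16/7 (c = 2 - (-2 - 3*0)/7 = 2 - (-2 + 0)/7 = 2 - ⅐*(-2) = 2 + 2/7 = 16/7 ≈ 2.2857)
s(n, o) = 16/7 + n + o (s(n, o) = (n + o) + 16/7 = 16/7 + n + o)
(s(√(-5 + 3), -2)*((6 - 1) + 5))*√(-3 + 7) = ((16/7 + √(-5 + 3) - 2)*((6 - 1) + 5))*√(-3 + 7) = ((16/7 + √(-2) - 2)*(5 + 5))*√4 = ((16/7 + I*√2 - 2)*10)*2 = ((2/7 + I*√2)*10)*2 = (20/7 + 10*I*√2)*2 = 40/7 + 20*I*√2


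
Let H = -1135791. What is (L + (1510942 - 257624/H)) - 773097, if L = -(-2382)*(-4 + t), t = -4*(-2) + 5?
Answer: 862387055477/1135791 ≈ 7.5928e+5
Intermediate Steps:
t = 13 (t = 8 + 5 = 13)
L = 21438 (L = -(-2382)*(-4 + 13) = -(-2382)*9 = -397*(-54) = 21438)
(L + (1510942 - 257624/H)) - 773097 = (21438 + (1510942 - 257624/(-1135791))) - 773097 = (21438 + (1510942 - 257624*(-1/1135791))) - 773097 = (21438 + (1510942 + 257624/1135791)) - 773097 = (21438 + 1716114582746/1135791) - 773097 = 1740463670204/1135791 - 773097 = 862387055477/1135791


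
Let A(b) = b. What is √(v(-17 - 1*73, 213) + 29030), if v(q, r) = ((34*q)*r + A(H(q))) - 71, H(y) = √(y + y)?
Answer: √(-622821 + 6*I*√5) ≈ 0.008 + 789.19*I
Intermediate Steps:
H(y) = √2*√y (H(y) = √(2*y) = √2*√y)
v(q, r) = -71 + √2*√q + 34*q*r (v(q, r) = ((34*q)*r + √2*√q) - 71 = (34*q*r + √2*√q) - 71 = (√2*√q + 34*q*r) - 71 = -71 + √2*√q + 34*q*r)
√(v(-17 - 1*73, 213) + 29030) = √((-71 + √2*√(-17 - 1*73) + 34*(-17 - 1*73)*213) + 29030) = √((-71 + √2*√(-17 - 73) + 34*(-17 - 73)*213) + 29030) = √((-71 + √2*√(-90) + 34*(-90)*213) + 29030) = √((-71 + √2*(3*I*√10) - 651780) + 29030) = √((-71 + 6*I*√5 - 651780) + 29030) = √((-651851 + 6*I*√5) + 29030) = √(-622821 + 6*I*√5)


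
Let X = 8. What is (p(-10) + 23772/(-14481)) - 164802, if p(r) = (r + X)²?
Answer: -795487870/4827 ≈ -1.6480e+5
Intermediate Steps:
p(r) = (8 + r)² (p(r) = (r + 8)² = (8 + r)²)
(p(-10) + 23772/(-14481)) - 164802 = ((8 - 10)² + 23772/(-14481)) - 164802 = ((-2)² + 23772*(-1/14481)) - 164802 = (4 - 7924/4827) - 164802 = 11384/4827 - 164802 = -795487870/4827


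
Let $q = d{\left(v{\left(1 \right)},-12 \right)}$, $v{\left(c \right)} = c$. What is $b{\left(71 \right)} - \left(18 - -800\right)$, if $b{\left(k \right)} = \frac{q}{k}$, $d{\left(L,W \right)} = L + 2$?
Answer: $- \frac{58075}{71} \approx -817.96$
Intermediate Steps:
$d{\left(L,W \right)} = 2 + L$
$q = 3$ ($q = 2 + 1 = 3$)
$b{\left(k \right)} = \frac{3}{k}$
$b{\left(71 \right)} - \left(18 - -800\right) = \frac{3}{71} - \left(18 - -800\right) = 3 \cdot \frac{1}{71} - \left(18 + 800\right) = \frac{3}{71} - 818 = - \frac{58075}{71}$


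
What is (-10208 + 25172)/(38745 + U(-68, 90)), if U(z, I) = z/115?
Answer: 1720860/4455607 ≈ 0.38622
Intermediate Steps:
U(z, I) = z/115 (U(z, I) = z*(1/115) = z/115)
(-10208 + 25172)/(38745 + U(-68, 90)) = (-10208 + 25172)/(38745 + (1/115)*(-68)) = 14964/(38745 - 68/115) = 14964/(4455607/115) = 14964*(115/4455607) = 1720860/4455607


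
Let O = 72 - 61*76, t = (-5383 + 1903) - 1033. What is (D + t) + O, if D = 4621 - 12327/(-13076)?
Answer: -8322047/1868 ≈ -4455.1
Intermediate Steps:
D = 8633789/1868 (D = 4621 - 12327*(-1/13076) = 4621 + 1761/1868 = 8633789/1868 ≈ 4621.9)
t = -4513 (t = -3480 - 1033 = -4513)
O = -4564 (O = 72 - 4636 = -4564)
(D + t) + O = (8633789/1868 - 4513) - 4564 = 203505/1868 - 4564 = -8322047/1868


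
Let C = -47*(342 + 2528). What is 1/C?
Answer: -1/134890 ≈ -7.4134e-6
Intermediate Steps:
C = -134890 (C = -47*2870 = -134890)
1/C = 1/(-134890) = -1/134890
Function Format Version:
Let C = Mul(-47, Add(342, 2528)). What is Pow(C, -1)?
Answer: Rational(-1, 134890) ≈ -7.4134e-6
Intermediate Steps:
C = -134890 (C = Mul(-47, 2870) = -134890)
Pow(C, -1) = Pow(-134890, -1) = Rational(-1, 134890)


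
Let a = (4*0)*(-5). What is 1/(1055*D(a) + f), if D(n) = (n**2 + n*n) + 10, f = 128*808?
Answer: 1/113974 ≈ 8.7739e-6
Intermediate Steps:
f = 103424
a = 0 (a = 0*(-5) = 0)
D(n) = 10 + 2*n**2 (D(n) = (n**2 + n**2) + 10 = 2*n**2 + 10 = 10 + 2*n**2)
1/(1055*D(a) + f) = 1/(1055*(10 + 2*0**2) + 103424) = 1/(1055*(10 + 2*0) + 103424) = 1/(1055*(10 + 0) + 103424) = 1/(1055*10 + 103424) = 1/(10550 + 103424) = 1/113974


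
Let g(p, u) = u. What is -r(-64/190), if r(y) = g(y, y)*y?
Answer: -1024/9025 ≈ -0.11346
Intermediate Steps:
r(y) = y² (r(y) = y*y = y²)
-r(-64/190) = -(-64/190)² = -(-64*1/190)² = -(-32/95)² = -1*1024/9025 = -1024/9025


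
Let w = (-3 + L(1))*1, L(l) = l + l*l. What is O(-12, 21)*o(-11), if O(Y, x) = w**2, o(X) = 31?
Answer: 31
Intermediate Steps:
L(l) = l + l**2
w = -1 (w = (-3 + 1*(1 + 1))*1 = (-3 + 1*2)*1 = (-3 + 2)*1 = -1*1 = -1)
O(Y, x) = 1 (O(Y, x) = (-1)**2 = 1)
O(-12, 21)*o(-11) = 1*31 = 31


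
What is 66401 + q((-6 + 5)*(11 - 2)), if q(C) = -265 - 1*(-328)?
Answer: 66464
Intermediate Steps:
q(C) = 63 (q(C) = -265 + 328 = 63)
66401 + q((-6 + 5)*(11 - 2)) = 66401 + 63 = 66464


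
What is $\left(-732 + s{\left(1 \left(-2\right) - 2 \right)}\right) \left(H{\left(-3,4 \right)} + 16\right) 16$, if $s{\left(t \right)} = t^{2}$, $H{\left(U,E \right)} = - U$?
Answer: $-217664$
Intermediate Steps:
$\left(-732 + s{\left(1 \left(-2\right) - 2 \right)}\right) \left(H{\left(-3,4 \right)} + 16\right) 16 = \left(-732 + \left(1 \left(-2\right) - 2\right)^{2}\right) \left(\left(-1\right) \left(-3\right) + 16\right) 16 = \left(-732 + \left(-2 - 2\right)^{2}\right) \left(3 + 16\right) 16 = \left(-732 + \left(-4\right)^{2}\right) 19 \cdot 16 = \left(-732 + 16\right) 304 = \left(-716\right) 304 = -217664$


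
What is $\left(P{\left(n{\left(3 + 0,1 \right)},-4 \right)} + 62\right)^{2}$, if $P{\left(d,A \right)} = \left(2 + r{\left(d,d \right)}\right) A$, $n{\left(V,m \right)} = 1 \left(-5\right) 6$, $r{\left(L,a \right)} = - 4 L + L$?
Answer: $93636$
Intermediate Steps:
$r{\left(L,a \right)} = - 3 L$
$n{\left(V,m \right)} = -30$ ($n{\left(V,m \right)} = \left(-5\right) 6 = -30$)
$P{\left(d,A \right)} = A \left(2 - 3 d\right)$ ($P{\left(d,A \right)} = \left(2 - 3 d\right) A = A \left(2 - 3 d\right)$)
$\left(P{\left(n{\left(3 + 0,1 \right)},-4 \right)} + 62\right)^{2} = \left(- 4 \left(2 - -90\right) + 62\right)^{2} = \left(- 4 \left(2 + 90\right) + 62\right)^{2} = \left(\left(-4\right) 92 + 62\right)^{2} = \left(-368 + 62\right)^{2} = \left(-306\right)^{2} = 93636$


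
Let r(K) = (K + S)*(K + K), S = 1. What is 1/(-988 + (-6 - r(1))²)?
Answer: -1/888 ≈ -0.0011261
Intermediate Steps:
r(K) = 2*K*(1 + K) (r(K) = (K + 1)*(K + K) = (1 + K)*(2*K) = 2*K*(1 + K))
1/(-988 + (-6 - r(1))²) = 1/(-988 + (-6 - 2*(1 + 1))²) = 1/(-988 + (-6 - 2*2)²) = 1/(-988 + (-6 - 1*4)²) = 1/(-988 + (-6 - 4)²) = 1/(-988 + (-10)²) = 1/(-988 + 100) = 1/(-888) = -1/888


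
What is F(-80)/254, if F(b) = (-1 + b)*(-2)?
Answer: 81/127 ≈ 0.63780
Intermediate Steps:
F(b) = 2 - 2*b
F(-80)/254 = (2 - 2*(-80))/254 = (2 + 160)*(1/254) = 162*(1/254) = 81/127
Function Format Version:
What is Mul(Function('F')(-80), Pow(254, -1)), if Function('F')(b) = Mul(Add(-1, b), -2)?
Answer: Rational(81, 127) ≈ 0.63780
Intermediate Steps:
Function('F')(b) = Add(2, Mul(-2, b))
Mul(Function('F')(-80), Pow(254, -1)) = Mul(Add(2, Mul(-2, -80)), Pow(254, -1)) = Mul(Add(2, 160), Rational(1, 254)) = Mul(162, Rational(1, 254)) = Rational(81, 127)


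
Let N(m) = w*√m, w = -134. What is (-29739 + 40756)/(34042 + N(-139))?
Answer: 187520357/580676824 + 738139*I*√139/580676824 ≈ 0.32293 + 0.014987*I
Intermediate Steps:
N(m) = -134*√m
(-29739 + 40756)/(34042 + N(-139)) = (-29739 + 40756)/(34042 - 134*I*√139) = 11017/(34042 - 134*I*√139)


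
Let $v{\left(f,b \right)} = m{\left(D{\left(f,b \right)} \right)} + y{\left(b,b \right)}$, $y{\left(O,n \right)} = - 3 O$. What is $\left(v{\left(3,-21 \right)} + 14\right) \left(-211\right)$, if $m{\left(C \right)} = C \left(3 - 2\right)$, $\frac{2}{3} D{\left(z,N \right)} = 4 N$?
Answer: $10339$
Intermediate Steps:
$D{\left(z,N \right)} = 6 N$ ($D{\left(z,N \right)} = \frac{3 \cdot 4 N}{2} = 6 N$)
$m{\left(C \right)} = C$ ($m{\left(C \right)} = C 1 = C$)
$v{\left(f,b \right)} = 3 b$ ($v{\left(f,b \right)} = 6 b - 3 b = 3 b$)
$\left(v{\left(3,-21 \right)} + 14\right) \left(-211\right) = \left(3 \left(-21\right) + 14\right) \left(-211\right) = \left(-63 + 14\right) \left(-211\right) = \left(-49\right) \left(-211\right) = 10339$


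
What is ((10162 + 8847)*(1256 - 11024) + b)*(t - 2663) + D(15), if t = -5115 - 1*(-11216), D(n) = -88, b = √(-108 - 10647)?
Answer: -638367537544 + 10314*I*√1195 ≈ -6.3837e+11 + 3.5654e+5*I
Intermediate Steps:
b = 3*I*√1195 (b = √(-10755) = 3*I*√1195 ≈ 103.71*I)
t = 6101 (t = -5115 + 11216 = 6101)
((10162 + 8847)*(1256 - 11024) + b)*(t - 2663) + D(15) = ((10162 + 8847)*(1256 - 11024) + 3*I*√1195)*(6101 - 2663) - 88 = (19009*(-9768) + 3*I*√1195)*3438 - 88 = (-185679912 + 3*I*√1195)*3438 - 88 = (-638367537456 + 10314*I*√1195) - 88 = -638367537544 + 10314*I*√1195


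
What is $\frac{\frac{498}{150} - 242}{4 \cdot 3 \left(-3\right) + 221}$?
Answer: $- \frac{5967}{4625} \approx -1.2902$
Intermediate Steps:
$\frac{\frac{498}{150} - 242}{4 \cdot 3 \left(-3\right) + 221} = \frac{498 \cdot \frac{1}{150} - 242}{12 \left(-3\right) + 221} = \frac{\frac{83}{25} - 242}{-36 + 221} = - \frac{5967}{25 \cdot 185} = \left(- \frac{5967}{25}\right) \frac{1}{185} = - \frac{5967}{4625}$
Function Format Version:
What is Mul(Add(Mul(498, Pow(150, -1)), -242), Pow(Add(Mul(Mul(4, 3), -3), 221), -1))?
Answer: Rational(-5967, 4625) ≈ -1.2902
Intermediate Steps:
Mul(Add(Mul(498, Pow(150, -1)), -242), Pow(Add(Mul(Mul(4, 3), -3), 221), -1)) = Mul(Add(Mul(498, Rational(1, 150)), -242), Pow(Add(Mul(12, -3), 221), -1)) = Mul(Add(Rational(83, 25), -242), Pow(Add(-36, 221), -1)) = Mul(Rational(-5967, 25), Pow(185, -1)) = Mul(Rational(-5967, 25), Rational(1, 185)) = Rational(-5967, 4625)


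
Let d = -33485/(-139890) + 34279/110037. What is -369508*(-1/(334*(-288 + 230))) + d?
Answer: -30686624995481/1656637038422 ≈ -18.523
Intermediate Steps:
d = 188441739/342068354 (d = -33485*(-1/139890) + 34279*(1/110037) = 6697/27978 + 34279/110037 = 188441739/342068354 ≈ 0.55089)
-369508*(-1/(334*(-288 + 230))) + d = -369508*(-1/(334*(-288 + 230))) + 188441739/342068354 = -369508/((-334*(-58))) + 188441739/342068354 = -369508/19372 + 188441739/342068354 = -369508*1/19372 + 188441739/342068354 = -92377/4843 + 188441739/342068354 = -30686624995481/1656637038422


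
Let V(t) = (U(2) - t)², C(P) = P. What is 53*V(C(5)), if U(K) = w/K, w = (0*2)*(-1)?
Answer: 1325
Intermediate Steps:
w = 0 (w = 0*(-1) = 0)
U(K) = 0 (U(K) = 0/K = 0)
V(t) = t² (V(t) = (0 - t)² = (-t)² = t²)
53*V(C(5)) = 53*5² = 53*25 = 1325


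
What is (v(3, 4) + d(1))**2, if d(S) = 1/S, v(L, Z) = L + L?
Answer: 49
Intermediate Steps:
v(L, Z) = 2*L
d(S) = 1/S
(v(3, 4) + d(1))**2 = (2*3 + 1/1)**2 = (6 + 1)**2 = 7**2 = 49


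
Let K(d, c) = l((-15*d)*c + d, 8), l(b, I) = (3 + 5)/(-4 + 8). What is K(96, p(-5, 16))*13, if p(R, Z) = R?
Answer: 26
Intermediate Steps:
l(b, I) = 2 (l(b, I) = 8/4 = 8*(1/4) = 2)
K(d, c) = 2
K(96, p(-5, 16))*13 = 2*13 = 26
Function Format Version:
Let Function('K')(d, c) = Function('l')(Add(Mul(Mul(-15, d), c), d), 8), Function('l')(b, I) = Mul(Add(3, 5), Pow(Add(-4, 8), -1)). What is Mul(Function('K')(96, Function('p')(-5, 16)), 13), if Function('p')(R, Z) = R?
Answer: 26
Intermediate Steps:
Function('l')(b, I) = 2 (Function('l')(b, I) = Mul(8, Pow(4, -1)) = Mul(8, Rational(1, 4)) = 2)
Function('K')(d, c) = 2
Mul(Function('K')(96, Function('p')(-5, 16)), 13) = Mul(2, 13) = 26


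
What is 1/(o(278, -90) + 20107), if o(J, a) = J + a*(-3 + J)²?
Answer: -1/6785865 ≈ -1.4737e-7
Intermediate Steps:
1/(o(278, -90) + 20107) = 1/((278 - 90*(-3 + 278)²) + 20107) = 1/((278 - 90*275²) + 20107) = 1/((278 - 90*75625) + 20107) = 1/((278 - 6806250) + 20107) = 1/(-6805972 + 20107) = 1/(-6785865) = -1/6785865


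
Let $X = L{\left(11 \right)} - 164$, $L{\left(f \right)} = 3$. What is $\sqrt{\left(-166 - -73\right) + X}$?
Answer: $i \sqrt{254} \approx 15.937 i$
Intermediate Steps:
$X = -161$ ($X = 3 - 164 = -161$)
$\sqrt{\left(-166 - -73\right) + X} = \sqrt{\left(-166 - -73\right) - 161} = \sqrt{\left(-166 + 73\right) - 161} = \sqrt{-93 - 161} = \sqrt{-254} = i \sqrt{254}$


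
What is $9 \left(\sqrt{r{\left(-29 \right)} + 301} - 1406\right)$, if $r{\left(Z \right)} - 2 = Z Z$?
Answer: $-12654 + 18 \sqrt{286} \approx -12350.0$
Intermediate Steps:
$r{\left(Z \right)} = 2 + Z^{2}$ ($r{\left(Z \right)} = 2 + Z Z = 2 + Z^{2}$)
$9 \left(\sqrt{r{\left(-29 \right)} + 301} - 1406\right) = 9 \left(\sqrt{\left(2 + \left(-29\right)^{2}\right) + 301} - 1406\right) = 9 \left(\sqrt{\left(2 + 841\right) + 301} - 1406\right) = 9 \left(\sqrt{843 + 301} - 1406\right) = 9 \left(\sqrt{1144} - 1406\right) = 9 \left(2 \sqrt{286} - 1406\right) = 9 \left(-1406 + 2 \sqrt{286}\right) = -12654 + 18 \sqrt{286}$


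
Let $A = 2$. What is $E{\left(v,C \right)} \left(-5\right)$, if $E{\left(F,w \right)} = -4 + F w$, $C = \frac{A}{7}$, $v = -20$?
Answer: $\frac{340}{7} \approx 48.571$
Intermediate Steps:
$C = \frac{2}{7} \approx 0.28571$
$E{\left(v,C \right)} \left(-5\right) = \left(-4 - \frac{40}{7}\right) \left(-5\right) = \left(- \frac{68}{7}\right) \left(-5\right) = \frac{340}{7}$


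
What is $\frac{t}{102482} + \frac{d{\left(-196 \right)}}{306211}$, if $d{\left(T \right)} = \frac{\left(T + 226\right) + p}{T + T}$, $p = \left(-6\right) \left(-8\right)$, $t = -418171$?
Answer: $- \frac{12548760886337}{3075349338796} \approx -4.0804$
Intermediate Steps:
$p = 48$
$d{\left(T \right)} = \frac{274 + T}{2 T}$ ($d{\left(T \right)} = \frac{\left(T + 226\right) + 48}{T + T} = \frac{\left(226 + T\right) + 48}{2 T} = \left(274 + T\right) \frac{1}{2 T} = \frac{274 + T}{2 T}$)
$\frac{t}{102482} + \frac{d{\left(-196 \right)}}{306211} = - \frac{418171}{102482} + \frac{\frac{1}{2} \frac{1}{-196} \left(274 - 196\right)}{306211} = \left(-418171\right) \frac{1}{102482} + \frac{1}{2} \left(- \frac{1}{196}\right) 78 \cdot \frac{1}{306211} = - \frac{418171}{102482} - \frac{39}{60017356} = - \frac{12548760886337}{3075349338796}$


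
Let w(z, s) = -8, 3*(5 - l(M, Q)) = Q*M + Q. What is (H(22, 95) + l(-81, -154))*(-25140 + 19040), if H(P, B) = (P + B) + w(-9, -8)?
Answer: 73065800/3 ≈ 2.4355e+7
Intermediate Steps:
l(M, Q) = 5 - Q/3 - M*Q/3 (l(M, Q) = 5 - (Q*M + Q)/3 = 5 - (M*Q + Q)/3 = 5 - (Q + M*Q)/3 = 5 + (-Q/3 - M*Q/3) = 5 - Q/3 - M*Q/3)
H(P, B) = -8 + B + P (H(P, B) = (P + B) - 8 = (B + P) - 8 = -8 + B + P)
(H(22, 95) + l(-81, -154))*(-25140 + 19040) = ((-8 + 95 + 22) + (5 - ⅓*(-154) - ⅓*(-81)*(-154)))*(-25140 + 19040) = (109 + (5 + 154/3 - 4158))*(-6100) = (109 - 12305/3)*(-6100) = -11978/3*(-6100) = 73065800/3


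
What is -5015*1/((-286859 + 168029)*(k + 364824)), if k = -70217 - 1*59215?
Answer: 59/329078016 ≈ 1.7929e-7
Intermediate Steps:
k = -129432 (k = -70217 - 59215 = -129432)
-5015*1/((-286859 + 168029)*(k + 364824)) = -5015*1/((-286859 + 168029)*(-129432 + 364824)) = -5015/(235392*(-118830)) = -5015/(-27971631360) = -5015*(-1/27971631360) = 59/329078016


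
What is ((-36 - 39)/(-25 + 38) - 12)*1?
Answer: -231/13 ≈ -17.769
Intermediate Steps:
((-36 - 39)/(-25 + 38) - 12)*1 = (-75/13 - 12)*1 = -231/13*1 = -231/13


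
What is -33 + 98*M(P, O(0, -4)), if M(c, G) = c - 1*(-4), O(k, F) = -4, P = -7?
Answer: -327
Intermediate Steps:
M(c, G) = 4 + c (M(c, G) = c + 4 = 4 + c)
-33 + 98*M(P, O(0, -4)) = -33 + 98*(4 - 7) = -33 + 98*(-3) = -33 - 294 = -327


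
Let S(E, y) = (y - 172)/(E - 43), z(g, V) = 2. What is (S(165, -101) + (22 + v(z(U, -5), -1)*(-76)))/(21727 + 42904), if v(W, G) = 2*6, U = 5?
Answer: -108853/7884982 ≈ -0.013805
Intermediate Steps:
v(W, G) = 12
S(E, y) = (-172 + y)/(-43 + E)
(S(165, -101) + (22 + v(z(U, -5), -1)*(-76)))/(21727 + 42904) = ((-172 - 101)/(-43 + 165) + (22 + 12*(-76)))/(21727 + 42904) = (-273/122 + (22 - 912))/64631 = ((1/122)*(-273) - 890)*(1/64631) = (-273/122 - 890)*(1/64631) = -108853/122*1/64631 = -108853/7884982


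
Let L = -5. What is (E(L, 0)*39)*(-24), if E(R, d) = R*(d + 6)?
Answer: 28080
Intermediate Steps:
E(R, d) = R*(6 + d)
(E(L, 0)*39)*(-24) = (-5*(6 + 0)*39)*(-24) = (-5*6*39)*(-24) = -30*39*(-24) = -1170*(-24) = 28080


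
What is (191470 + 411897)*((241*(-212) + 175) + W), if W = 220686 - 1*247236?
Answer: -46741031389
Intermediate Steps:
W = -26550 (W = 220686 - 247236 = -26550)
(191470 + 411897)*((241*(-212) + 175) + W) = (191470 + 411897)*((241*(-212) + 175) - 26550) = 603367*((-51092 + 175) - 26550) = 603367*(-50917 - 26550) = 603367*(-77467) = -46741031389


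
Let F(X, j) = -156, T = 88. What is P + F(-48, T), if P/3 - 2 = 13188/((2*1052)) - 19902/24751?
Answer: -1739447115/13019026 ≈ -133.61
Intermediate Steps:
P = 291520941/13019026 (P = 6 + 3*(13188/((2*1052)) - 19902/24751) = 6 + 3*(13188/2104 - 19902*1/24751) = 6 + 3*(13188*(1/2104) - 19902/24751) = 6 + 3*(3297/526 - 19902/24751) = 6 + 3*(71135595/13019026) = 6 + 213406785/13019026 = 291520941/13019026 ≈ 22.392)
P + F(-48, T) = 291520941/13019026 - 156 = -1739447115/13019026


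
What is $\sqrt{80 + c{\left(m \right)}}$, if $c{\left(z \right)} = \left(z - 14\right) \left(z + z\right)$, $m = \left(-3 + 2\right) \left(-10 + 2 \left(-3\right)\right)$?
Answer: $12$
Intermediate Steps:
$m = 16$ ($m = - (-10 - 6) = \left(-1\right) \left(-16\right) = 16$)
$c{\left(z \right)} = 2 z \left(-14 + z\right)$ ($c{\left(z \right)} = \left(-14 + z\right) 2 z = 2 z \left(-14 + z\right)$)
$\sqrt{80 + c{\left(m \right)}} = \sqrt{80 + 2 \cdot 16 \left(-14 + 16\right)} = \sqrt{80 + 2 \cdot 16 \cdot 2} = \sqrt{80 + 64} = \sqrt{144} = 12$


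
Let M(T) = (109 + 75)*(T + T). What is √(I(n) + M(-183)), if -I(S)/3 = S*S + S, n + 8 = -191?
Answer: 5*I*√7422 ≈ 430.76*I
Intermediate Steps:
n = -199 (n = -8 - 191 = -199)
I(S) = -3*S - 3*S² (I(S) = -3*(S*S + S) = -3*(S² + S) = -3*(S + S²) = -3*S - 3*S²)
M(T) = 368*T (M(T) = 184*(2*T) = 368*T)
√(I(n) + M(-183)) = √(-3*(-199)*(1 - 199) + 368*(-183)) = √(-3*(-199)*(-198) - 67344) = √(-118206 - 67344) = √(-185550) = 5*I*√7422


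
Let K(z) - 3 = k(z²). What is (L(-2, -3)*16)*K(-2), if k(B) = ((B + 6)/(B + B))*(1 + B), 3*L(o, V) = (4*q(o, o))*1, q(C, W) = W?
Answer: -1184/3 ≈ -394.67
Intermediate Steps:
L(o, V) = 4*o/3 (L(o, V) = ((4*o)*1)/3 = (4*o)/3 = 4*o/3)
k(B) = (1 + B)*(6 + B)/(2*B) (k(B) = ((6 + B)/((2*B)))*(1 + B) = ((6 + B)*(1/(2*B)))*(1 + B) = ((6 + B)/(2*B))*(1 + B) = (1 + B)*(6 + B)/(2*B))
K(z) = 3 + (6 + z²*(7 + z²))/(2*z²) (K(z) = 3 + (6 + z²*(7 + z²))/(2*(z²)) = 3 + (6 + z²*(7 + z²))/(2*z²))
(L(-2, -3)*16)*K(-2) = (((4/3)*(-2))*16)*(13/2 + (½)*(-2)² + 3/(-2)²) = (-8/3*16)*(13/2 + (½)*4 + 3*(¼)) = -128*(13/2 + 2 + ¾)/3 = -128/3*37/4 = -1184/3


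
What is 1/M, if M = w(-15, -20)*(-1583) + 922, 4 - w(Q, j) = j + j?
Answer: -1/68730 ≈ -1.4550e-5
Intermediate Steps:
w(Q, j) = 4 - 2*j (w(Q, j) = 4 - (j + j) = 4 - 2*j)
M = -68730 (M = (4 - 2*(-20))*(-1583) + 922 = (4 + 40)*(-1583) + 922 = 44*(-1583) + 922 = -69652 + 922 = -68730)
1/M = 1/(-68730) = -1/68730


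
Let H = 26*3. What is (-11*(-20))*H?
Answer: 17160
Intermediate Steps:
H = 78
(-11*(-20))*H = -11*(-20)*78 = 220*78 = 17160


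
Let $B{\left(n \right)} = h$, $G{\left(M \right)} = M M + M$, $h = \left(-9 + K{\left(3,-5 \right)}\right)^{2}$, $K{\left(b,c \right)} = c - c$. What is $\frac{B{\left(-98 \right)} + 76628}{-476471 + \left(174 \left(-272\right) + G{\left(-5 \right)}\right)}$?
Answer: $- \frac{76709}{523779} \approx -0.14645$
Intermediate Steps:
$K{\left(b,c \right)} = 0$
$h = 81$ ($h = \left(-9 + 0\right)^{2} = \left(-9\right)^{2} = 81$)
$G{\left(M \right)} = M + M^{2}$ ($G{\left(M \right)} = M^{2} + M = M + M^{2}$)
$B{\left(n \right)} = 81$
$\frac{B{\left(-98 \right)} + 76628}{-476471 + \left(174 \left(-272\right) + G{\left(-5 \right)}\right)} = \frac{81 + 76628}{-476471 - \left(47328 + 5 \left(1 - 5\right)\right)} = \frac{76709}{-476471 - 47308} = \frac{76709}{-523779} = 76709 \left(- \frac{1}{523779}\right) = - \frac{76709}{523779}$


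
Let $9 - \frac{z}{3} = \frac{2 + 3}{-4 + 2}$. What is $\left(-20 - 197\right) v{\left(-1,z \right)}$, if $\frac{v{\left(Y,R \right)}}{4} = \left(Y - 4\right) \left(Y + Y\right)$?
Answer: $-8680$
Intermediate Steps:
$z = \frac{69}{2}$ ($z = 27 - 3 \frac{2 + 3}{-4 + 2} = 27 - 3 \frac{5}{-2} = 27 - 3 \cdot 5 \left(- \frac{1}{2}\right) = 27 - - \frac{15}{2} = 27 + \frac{15}{2} = \frac{69}{2} \approx 34.5$)
$v{\left(Y,R \right)} = 8 Y \left(-4 + Y\right)$ ($v{\left(Y,R \right)} = 4 \left(Y - 4\right) \left(Y + Y\right) = 4 \left(-4 + Y\right) 2 Y = 4 \cdot 2 Y \left(-4 + Y\right) = 8 Y \left(-4 + Y\right)$)
$\left(-20 - 197\right) v{\left(-1,z \right)} = \left(-20 - 197\right) 8 \left(-1\right) \left(-4 - 1\right) = - 217 \cdot 8 \left(-1\right) \left(-5\right) = \left(-217\right) 40 = -8680$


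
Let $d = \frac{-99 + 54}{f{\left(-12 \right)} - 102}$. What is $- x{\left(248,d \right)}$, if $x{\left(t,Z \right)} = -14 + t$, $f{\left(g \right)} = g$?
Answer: $-234$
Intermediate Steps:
$d = \frac{15}{38}$ ($d = \frac{-99 + 54}{-12 - 102} = - \frac{45}{-114} = \left(-45\right) \left(- \frac{1}{114}\right) = \frac{15}{38} \approx 0.39474$)
$- x{\left(248,d \right)} = - (-14 + 248) = \left(-1\right) 234 = -234$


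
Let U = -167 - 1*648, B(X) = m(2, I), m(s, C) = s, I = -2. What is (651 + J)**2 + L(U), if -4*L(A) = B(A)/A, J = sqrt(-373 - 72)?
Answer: 690070281/1630 + 1302*I*sqrt(445) ≈ 4.2336e+5 + 27466.0*I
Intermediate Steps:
B(X) = 2
U = -815 (U = -167 - 648 = -815)
J = I*sqrt(445) (J = sqrt(-445) = I*sqrt(445) ≈ 21.095*I)
L(A) = -1/(2*A)
(651 + J)**2 + L(U) = (651 + I*sqrt(445))**2 - 1/2/(-815) = (651 + I*sqrt(445))**2 - 1/2*(-1/815) = (651 + I*sqrt(445))**2 + 1/1630 = 1/1630 + (651 + I*sqrt(445))**2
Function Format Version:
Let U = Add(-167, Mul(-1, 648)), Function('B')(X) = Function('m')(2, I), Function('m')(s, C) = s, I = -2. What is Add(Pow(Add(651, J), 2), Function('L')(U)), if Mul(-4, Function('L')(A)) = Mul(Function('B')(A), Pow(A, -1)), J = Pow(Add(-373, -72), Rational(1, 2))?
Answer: Add(Rational(690070281, 1630), Mul(1302, I, Pow(445, Rational(1, 2)))) ≈ Add(4.2336e+5, Mul(27466., I))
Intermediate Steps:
Function('B')(X) = 2
U = -815 (U = Add(-167, -648) = -815)
J = Mul(I, Pow(445, Rational(1, 2))) (J = Pow(-445, Rational(1, 2)) = Mul(I, Pow(445, Rational(1, 2))) ≈ Mul(21.095, I))
Function('L')(A) = Mul(Rational(-1, 2), Pow(A, -1)) (Function('L')(A) = Mul(Rational(-1, 4), Mul(2, Pow(A, -1))) = Mul(Rational(-1, 2), Pow(A, -1)))
Add(Pow(Add(651, J), 2), Function('L')(U)) = Add(Pow(Add(651, Mul(I, Pow(445, Rational(1, 2)))), 2), Mul(Rational(-1, 2), Pow(-815, -1))) = Add(Pow(Add(651, Mul(I, Pow(445, Rational(1, 2)))), 2), Mul(Rational(-1, 2), Rational(-1, 815))) = Add(Pow(Add(651, Mul(I, Pow(445, Rational(1, 2)))), 2), Rational(1, 1630)) = Add(Rational(1, 1630), Pow(Add(651, Mul(I, Pow(445, Rational(1, 2)))), 2))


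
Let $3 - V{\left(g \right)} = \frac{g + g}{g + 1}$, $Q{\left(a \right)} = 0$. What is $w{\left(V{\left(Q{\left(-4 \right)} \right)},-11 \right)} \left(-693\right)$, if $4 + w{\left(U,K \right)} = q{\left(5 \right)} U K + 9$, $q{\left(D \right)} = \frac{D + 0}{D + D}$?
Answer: $\frac{15939}{2} \approx 7969.5$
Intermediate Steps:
$q{\left(D \right)} = \frac{1}{2}$ ($q{\left(D \right)} = \frac{D}{2 D} = D \frac{1}{2 D} = \frac{1}{2}$)
$V{\left(g \right)} = 3 - \frac{2 g}{1 + g}$ ($V{\left(g \right)} = 3 - \frac{g + g}{g + 1} = 3 - \frac{2 g}{1 + g}$)
$w{\left(U,K \right)} = 5 + \frac{K U}{2}$ ($w{\left(U,K \right)} = -4 + \left(\frac{U}{2} K + 9\right) = -4 + \left(\frac{K U}{2} + 9\right) = -4 + \left(9 + \frac{K U}{2}\right) = 5 + \frac{K U}{2}$)
$w{\left(V{\left(Q{\left(-4 \right)} \right)},-11 \right)} \left(-693\right) = \left(5 + \frac{1}{2} \left(-11\right) \frac{3 + 0}{1 + 0}\right) \left(-693\right) = \left(5 + \frac{1}{2} \left(-11\right) 1^{-1} \cdot 3\right) \left(-693\right) = \left(5 + \frac{1}{2} \left(-11\right) 1 \cdot 3\right) \left(-693\right) = \left(5 + \frac{1}{2} \left(-11\right) 3\right) \left(-693\right) = \left(5 - \frac{33}{2}\right) \left(-693\right) = \left(- \frac{23}{2}\right) \left(-693\right) = \frac{15939}{2}$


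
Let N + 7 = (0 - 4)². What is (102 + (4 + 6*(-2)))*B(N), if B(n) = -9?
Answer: -846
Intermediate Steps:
N = 9 (N = -7 + (0 - 4)² = -7 + (-4)² = -7 + 16 = 9)
(102 + (4 + 6*(-2)))*B(N) = (102 + (4 + 6*(-2)))*(-9) = (102 + (4 - 12))*(-9) = (102 - 8)*(-9) = 94*(-9) = -846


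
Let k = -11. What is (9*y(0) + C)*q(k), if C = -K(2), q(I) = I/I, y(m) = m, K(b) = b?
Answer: -2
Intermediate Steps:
q(I) = 1
C = -2 (C = -1*2 = -2)
(9*y(0) + C)*q(k) = (9*0 - 2)*1 = (0 - 2)*1 = -2*1 = -2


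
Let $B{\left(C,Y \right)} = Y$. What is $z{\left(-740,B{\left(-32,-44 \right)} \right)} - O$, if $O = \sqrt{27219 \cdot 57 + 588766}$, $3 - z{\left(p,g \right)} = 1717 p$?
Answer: $1270583 - \sqrt{2140249} \approx 1.2691 \cdot 10^{6}$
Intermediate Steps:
$z{\left(p,g \right)} = 3 - 1717 p$
$O = \sqrt{2140249}$ ($O = \sqrt{1551483 + 588766} = \sqrt{2140249} \approx 1463.0$)
$z{\left(-740,B{\left(-32,-44 \right)} \right)} - O = \left(3 - -1270580\right) - \sqrt{2140249} = \left(3 + 1270580\right) - \sqrt{2140249} = 1270583 - \sqrt{2140249}$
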